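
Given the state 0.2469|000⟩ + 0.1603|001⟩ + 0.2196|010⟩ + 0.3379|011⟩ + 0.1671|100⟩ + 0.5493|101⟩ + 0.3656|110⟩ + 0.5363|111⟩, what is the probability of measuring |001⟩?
0.0257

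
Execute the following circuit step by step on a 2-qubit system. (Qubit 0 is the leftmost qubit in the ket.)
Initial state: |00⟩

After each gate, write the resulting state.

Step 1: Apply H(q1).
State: 1/√2|00⟩ + 1/√2|01⟩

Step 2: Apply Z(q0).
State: 1/√2|00⟩ + 1/√2|01⟩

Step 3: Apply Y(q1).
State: -(1/√2)i|00⟩ + (1/√2)i|01⟩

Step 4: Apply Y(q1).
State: 1/√2|00⟩ + 1/√2|01⟩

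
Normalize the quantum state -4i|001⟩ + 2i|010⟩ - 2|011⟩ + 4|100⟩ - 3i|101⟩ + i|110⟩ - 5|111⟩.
-0.4619i|001⟩ + 0.2309i|010⟩ - 0.2309|011⟩ + 0.4619|100⟩ - 0.3464i|101⟩ + 0.1155i|110⟩ - 1/√3|111⟩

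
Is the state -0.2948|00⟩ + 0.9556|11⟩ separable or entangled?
Entangled

Writing the state as a|00⟩ + b|01⟩ + c|10⟩ + d|11⟩, it is a product state iff ad − bc = 0.
Here (a, b, c, d) = (-0.2948, 0, 0, 0.9556): ad − bc = (-0.2948)(0.9556) − (0)(0) = -0.2817 ≠ 0, so the state is entangled.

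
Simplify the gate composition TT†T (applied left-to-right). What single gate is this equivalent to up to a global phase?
T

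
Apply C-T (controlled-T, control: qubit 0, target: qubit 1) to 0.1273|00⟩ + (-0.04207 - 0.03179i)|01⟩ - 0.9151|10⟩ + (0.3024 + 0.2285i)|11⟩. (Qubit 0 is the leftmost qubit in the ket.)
0.1273|00⟩ + (-0.04207 - 0.03179i)|01⟩ - 0.9151|10⟩ + (0.05226 + 0.3754i)|11⟩

C-T leaves the control-|0⟩ kets |00⟩, |01⟩ unchanged and applies T to qubit 1 on the control-|1⟩ pair (|10⟩, |11⟩).
T = [[1, 0], [0, (1/√2 + (1/√2)i)]].
With a = amp(|10⟩) = -0.9151 and b = amp(|11⟩) = (0.3024 + 0.2285i):
new amp(|10⟩) = (1)·a = -0.9151
new amp(|11⟩) = (1/√2 + (1/√2)i)·b = (0.05226 + 0.3754i)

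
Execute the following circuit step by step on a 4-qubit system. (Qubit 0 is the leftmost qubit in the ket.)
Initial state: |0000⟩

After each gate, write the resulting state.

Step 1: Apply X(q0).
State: |1000⟩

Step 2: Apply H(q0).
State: 1/√2|0000⟩ - 1/√2|1000⟩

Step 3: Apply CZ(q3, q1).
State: 1/√2|0000⟩ - 1/√2|1000⟩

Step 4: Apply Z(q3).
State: 1/√2|0000⟩ - 1/√2|1000⟩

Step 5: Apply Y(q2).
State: (1/√2)i|0010⟩ - (1/√2)i|1010⟩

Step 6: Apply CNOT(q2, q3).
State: (1/√2)i|0011⟩ - (1/√2)i|1011⟩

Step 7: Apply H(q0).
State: i|1011⟩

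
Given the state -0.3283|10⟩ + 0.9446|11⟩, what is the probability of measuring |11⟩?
0.8923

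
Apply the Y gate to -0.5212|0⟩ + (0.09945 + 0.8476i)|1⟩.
(0.8476 - 0.09945i)|0⟩ - 0.5212i|1⟩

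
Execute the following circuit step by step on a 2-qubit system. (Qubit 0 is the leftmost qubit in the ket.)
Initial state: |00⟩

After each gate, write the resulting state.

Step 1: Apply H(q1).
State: 1/√2|00⟩ + 1/√2|01⟩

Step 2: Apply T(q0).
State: 1/√2|00⟩ + 1/√2|01⟩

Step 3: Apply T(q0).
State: 1/√2|00⟩ + 1/√2|01⟩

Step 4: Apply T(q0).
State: 1/√2|00⟩ + 1/√2|01⟩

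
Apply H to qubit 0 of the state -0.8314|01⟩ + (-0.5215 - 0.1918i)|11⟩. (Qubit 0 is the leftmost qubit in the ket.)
(-0.9566 - 0.1356i)|01⟩ + (-0.2191 + 0.1356i)|11⟩

H on qubit 0 mixes each pair of kets that differ only in qubit 0: amplitudes (a, b) of (|…0…⟩, |…1…⟩) become ((a + b)/√2, (a − b)/√2). Kets absent from the input have amplitude 0.
(|01⟩, |11⟩): (a, b) = (-0.8314, (-0.5215 - 0.1918i)) → ((-0.9566 - 0.1356i), (-0.2191 + 0.1356i))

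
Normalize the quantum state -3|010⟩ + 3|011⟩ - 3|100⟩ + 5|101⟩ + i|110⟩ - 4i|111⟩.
-0.3612|010⟩ + 0.3612|011⟩ - 0.3612|100⟩ + 0.6019|101⟩ + 0.1204i|110⟩ - 0.4815i|111⟩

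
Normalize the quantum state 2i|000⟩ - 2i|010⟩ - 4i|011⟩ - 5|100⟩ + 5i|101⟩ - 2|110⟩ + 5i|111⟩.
0.1971i|000⟩ - 0.1971i|010⟩ - 0.3941i|011⟩ - 0.4927|100⟩ + 0.4927i|101⟩ - 0.1971|110⟩ + 0.4927i|111⟩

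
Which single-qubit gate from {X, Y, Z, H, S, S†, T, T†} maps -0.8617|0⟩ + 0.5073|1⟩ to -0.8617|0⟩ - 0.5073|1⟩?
Z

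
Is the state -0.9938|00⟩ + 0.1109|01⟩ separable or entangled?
Separable

Writing the state as a|00⟩ + b|01⟩ + c|10⟩ + d|11⟩, it is a product state iff ad − bc = 0.
Here (a, b, c, d) = (-0.9938, 0.1109, 0, 0): ad − bc = (-0.9938)(0) − (0.1109)(0) = 0, so the state is separable.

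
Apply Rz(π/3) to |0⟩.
(0.866 - (1/2)i)|0⟩

Rz(π/3) = [[e^(−iθ/2), 0], [0, e^(iθ/2)]] with e^(±iθ/2) = cos(θ/2) ± i·sin(θ/2); θ = π/3, cos(θ/2) ≈ 0.866025, sin(θ/2) ≈ 0.5.
With a = amp(|0⟩) = 1 and b = amp(|1⟩) = 0:
new amp(|0⟩) = (0.866025 - 0.5i)·a = (0.866 - (1/2)i)
new amp(|1⟩) = (0.866025 + 0.5i)·b = 0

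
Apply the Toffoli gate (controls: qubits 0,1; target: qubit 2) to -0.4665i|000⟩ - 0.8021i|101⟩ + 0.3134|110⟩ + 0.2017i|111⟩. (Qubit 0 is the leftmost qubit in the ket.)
-0.4665i|000⟩ - 0.8021i|101⟩ + 0.2017i|110⟩ + 0.3134|111⟩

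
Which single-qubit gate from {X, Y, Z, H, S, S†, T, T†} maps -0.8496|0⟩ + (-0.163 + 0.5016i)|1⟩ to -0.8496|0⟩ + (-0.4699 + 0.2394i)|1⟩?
T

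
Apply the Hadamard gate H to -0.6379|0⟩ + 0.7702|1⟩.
0.09355|0⟩ - 0.9957|1⟩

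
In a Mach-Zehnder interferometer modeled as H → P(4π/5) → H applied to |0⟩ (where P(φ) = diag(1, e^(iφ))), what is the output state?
(0.09549 + 0.2939i)|0⟩ + (0.9045 - 0.2939i)|1⟩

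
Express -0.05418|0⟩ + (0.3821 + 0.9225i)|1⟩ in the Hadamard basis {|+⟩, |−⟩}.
(0.2319 + 0.6523i)|+⟩ + (-0.3085 - 0.6523i)|−⟩

With |ψ⟩ = α|0⟩ + β|1⟩, the Hadamard-basis coefficients are ⟨+|ψ⟩ = (α + β)/√2 and ⟨−|ψ⟩ = (α − β)/√2.
Here α = -0.05418, β = (0.3821 + 0.9225i): (α + β)/√2 = (0.2319 + 0.6523i), (α − β)/√2 = (-0.3085 - 0.6523i).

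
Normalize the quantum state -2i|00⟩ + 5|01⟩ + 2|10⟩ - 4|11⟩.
-0.2857i|00⟩ + 0.7143|01⟩ + 0.2857|10⟩ - 0.5714|11⟩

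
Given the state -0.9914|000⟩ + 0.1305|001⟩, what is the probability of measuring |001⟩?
0.01703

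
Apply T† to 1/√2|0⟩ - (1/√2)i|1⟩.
1/√2|0⟩ + (-1/2 - (1/2)i)|1⟩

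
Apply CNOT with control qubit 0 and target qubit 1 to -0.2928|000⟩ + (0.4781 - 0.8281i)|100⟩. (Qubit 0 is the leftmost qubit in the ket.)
-0.2928|000⟩ + (0.4781 - 0.8281i)|110⟩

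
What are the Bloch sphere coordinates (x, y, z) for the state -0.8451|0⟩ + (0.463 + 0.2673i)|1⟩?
(-0.7826, -0.4518, 0.4284)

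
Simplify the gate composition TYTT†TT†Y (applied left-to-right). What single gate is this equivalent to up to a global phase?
T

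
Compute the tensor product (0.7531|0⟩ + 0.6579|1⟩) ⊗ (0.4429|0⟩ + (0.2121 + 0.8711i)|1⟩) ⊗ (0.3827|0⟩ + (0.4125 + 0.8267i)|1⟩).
0.1276|000⟩ + (0.1376 + 0.2757i)|001⟩ + (0.06113 + 0.2511i)|010⟩ + (-0.4764 + 0.4027i)|011⟩ + 0.1115|100⟩ + (0.1202 + 0.2409i)|101⟩ + (0.0534 + 0.2193i)|110⟩ + (-0.4162 + 0.3518i)|111⟩

amp(|b₁b₂…⟩) = product of the factor amplitudes for bits b₁, b₂, …; only kets whose every factor amplitude is nonzero survive.
|000⟩: (0.7531)(0.4429)(0.3827) = 0.1276
|001⟩: (0.7531)(0.4429)(0.4125 + 0.8267i) = (0.1376 + 0.2757i)
|010⟩: (0.7531)(0.2121 + 0.8711i)(0.3827) = (0.06113 + 0.2511i)
|011⟩: (0.7531)(0.2121 + 0.8711i)(0.4125 + 0.8267i) = (-0.4764 + 0.4027i)
|100⟩: (0.6579)(0.4429)(0.3827) = 0.1115
|101⟩: (0.6579)(0.4429)(0.4125 + 0.8267i) = (0.1202 + 0.2409i)
|110⟩: (0.6579)(0.2121 + 0.8711i)(0.3827) = (0.0534 + 0.2193i)
|111⟩: (0.6579)(0.2121 + 0.8711i)(0.4125 + 0.8267i) = (-0.4162 + 0.3518i)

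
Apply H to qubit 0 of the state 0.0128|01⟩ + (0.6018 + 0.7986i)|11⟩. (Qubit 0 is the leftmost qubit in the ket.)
(0.4346 + 0.5647i)|01⟩ + (-0.4165 - 0.5647i)|11⟩

H on qubit 0 mixes each pair of kets that differ only in qubit 0: amplitudes (a, b) of (|…0…⟩, |…1…⟩) become ((a + b)/√2, (a − b)/√2). Kets absent from the input have amplitude 0.
(|01⟩, |11⟩): (a, b) = (0.0128, (0.6018 + 0.7986i)) → ((0.4346 + 0.5647i), (-0.4165 - 0.5647i))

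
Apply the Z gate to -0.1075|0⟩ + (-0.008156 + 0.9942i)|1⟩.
-0.1075|0⟩ + (0.008156 - 0.9942i)|1⟩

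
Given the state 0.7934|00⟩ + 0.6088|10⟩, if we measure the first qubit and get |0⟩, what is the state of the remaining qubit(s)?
|0⟩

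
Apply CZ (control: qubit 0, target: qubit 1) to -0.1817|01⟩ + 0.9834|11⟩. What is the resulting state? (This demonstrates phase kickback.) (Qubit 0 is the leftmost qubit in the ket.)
-0.1817|01⟩ - 0.9834|11⟩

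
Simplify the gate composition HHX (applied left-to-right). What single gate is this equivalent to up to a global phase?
X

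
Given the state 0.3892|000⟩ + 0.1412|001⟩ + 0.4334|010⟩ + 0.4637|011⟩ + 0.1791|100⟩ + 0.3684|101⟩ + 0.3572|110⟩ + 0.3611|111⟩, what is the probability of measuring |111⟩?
0.1304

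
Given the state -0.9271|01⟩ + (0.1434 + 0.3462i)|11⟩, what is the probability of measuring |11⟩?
0.1404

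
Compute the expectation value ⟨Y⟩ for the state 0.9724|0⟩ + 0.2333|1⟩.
0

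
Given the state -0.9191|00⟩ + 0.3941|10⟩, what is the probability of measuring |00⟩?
0.8447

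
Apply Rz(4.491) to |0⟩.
(-0.6247 - 0.7809i)|0⟩

Rz(4.491) = [[e^(−iθ/2), 0], [0, e^(iθ/2)]] with e^(±iθ/2) = cos(θ/2) ± i·sin(θ/2); θ = 4.491, cos(θ/2) ≈ -0.624666, sin(θ/2) ≈ 0.780892.
With a = amp(|0⟩) = 1 and b = amp(|1⟩) = 0:
new amp(|0⟩) = (-0.624666 - 0.780892i)·a = (-0.6247 - 0.7809i)
new amp(|1⟩) = (-0.624666 + 0.780892i)·b = 0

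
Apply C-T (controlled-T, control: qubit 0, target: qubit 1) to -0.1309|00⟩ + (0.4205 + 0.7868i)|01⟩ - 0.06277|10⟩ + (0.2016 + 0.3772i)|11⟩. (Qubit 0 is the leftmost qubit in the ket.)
-0.1309|00⟩ + (0.4205 + 0.7868i)|01⟩ - 0.06277|10⟩ + (-0.1242 + 0.4093i)|11⟩

C-T leaves the control-|0⟩ kets |00⟩, |01⟩ unchanged and applies T to qubit 1 on the control-|1⟩ pair (|10⟩, |11⟩).
T = [[1, 0], [0, (1/√2 + (1/√2)i)]].
With a = amp(|10⟩) = -0.06277 and b = amp(|11⟩) = (0.2016 + 0.3772i):
new amp(|10⟩) = (1)·a = -0.06277
new amp(|11⟩) = (1/√2 + (1/√2)i)·b = (-0.1242 + 0.4093i)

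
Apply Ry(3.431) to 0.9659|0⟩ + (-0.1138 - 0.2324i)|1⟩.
(-0.02667 + 0.23i)|0⟩ + (0.9722 + 0.03351i)|1⟩

Ry(3.431) = [[cos(θ/2), −sin(θ/2)], [sin(θ/2), cos(θ/2)]]; θ = 3.431, cos(θ/2) ≈ -0.144199, sin(θ/2) ≈ 0.989549.
With a = amp(|0⟩) = 0.9659 and b = amp(|1⟩) = (-0.1138 - 0.2324i):
new amp(|0⟩) = (-0.144199)·a + (-0.989549)·b = (-0.02667 + 0.23i)
new amp(|1⟩) = (0.989549)·a + (-0.144199)·b = (0.9722 + 0.03351i)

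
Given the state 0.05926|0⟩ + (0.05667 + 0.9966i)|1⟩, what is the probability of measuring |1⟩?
0.9964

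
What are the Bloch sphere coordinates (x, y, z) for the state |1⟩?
(0, 0, -1)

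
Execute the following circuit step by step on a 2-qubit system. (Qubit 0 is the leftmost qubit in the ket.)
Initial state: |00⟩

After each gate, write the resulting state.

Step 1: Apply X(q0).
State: |10⟩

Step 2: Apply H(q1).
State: 1/√2|10⟩ + 1/√2|11⟩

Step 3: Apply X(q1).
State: 1/√2|10⟩ + 1/√2|11⟩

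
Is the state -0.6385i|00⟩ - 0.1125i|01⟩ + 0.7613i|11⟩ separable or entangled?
Entangled

Writing the state as a|00⟩ + b|01⟩ + c|10⟩ + d|11⟩, it is a product state iff ad − bc = 0.
Here (a, b, c, d) = (-0.6385i, -0.1125i, 0, 0.7613i): ad − bc = (-0.6385i)(0.7613i) − (-0.1125i)(0) = 0.4861 ≠ 0, so the state is entangled.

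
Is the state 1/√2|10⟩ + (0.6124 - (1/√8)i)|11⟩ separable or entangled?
Separable

Writing the state as a|00⟩ + b|01⟩ + c|10⟩ + d|11⟩, it is a product state iff ad − bc = 0.
Here (a, b, c, d) = (0, 0, 1/√2, (0.6124 - (1/√8)i)): ad − bc = (0)(0.6124 - (1/√8)i) − (0)(1/√2) = 0, so the state is separable.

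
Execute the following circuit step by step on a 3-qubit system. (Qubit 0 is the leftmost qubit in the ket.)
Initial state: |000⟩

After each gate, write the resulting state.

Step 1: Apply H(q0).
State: 1/√2|000⟩ + 1/√2|100⟩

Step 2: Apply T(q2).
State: 1/√2|000⟩ + 1/√2|100⟩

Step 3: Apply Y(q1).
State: (1/√2)i|010⟩ + (1/√2)i|110⟩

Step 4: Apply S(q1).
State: -1/√2|010⟩ - 1/√2|110⟩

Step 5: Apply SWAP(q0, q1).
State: -1/√2|100⟩ - 1/√2|110⟩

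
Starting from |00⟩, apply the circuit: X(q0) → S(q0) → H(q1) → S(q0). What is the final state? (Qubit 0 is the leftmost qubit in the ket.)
-1/√2|10⟩ - 1/√2|11⟩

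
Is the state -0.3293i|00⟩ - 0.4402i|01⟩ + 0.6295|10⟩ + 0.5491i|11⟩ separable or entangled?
Entangled

Writing the state as a|00⟩ + b|01⟩ + c|10⟩ + d|11⟩, it is a product state iff ad − bc = 0.
Here (a, b, c, d) = (-0.3293i, -0.4402i, 0.6295, 0.5491i): ad − bc = (-0.3293i)(0.5491i) − (-0.4402i)(0.6295) = (0.1808 + 0.2771i) ≠ 0, so the state is entangled.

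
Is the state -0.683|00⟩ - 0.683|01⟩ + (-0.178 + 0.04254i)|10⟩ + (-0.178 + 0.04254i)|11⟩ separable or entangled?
Separable

Writing the state as a|00⟩ + b|01⟩ + c|10⟩ + d|11⟩, it is a product state iff ad − bc = 0.
Here (a, b, c, d) = (-0.683, -0.683, (-0.178 + 0.04254i), (-0.178 + 0.04254i)): ad − bc = (-0.683)(-0.178 + 0.04254i) − (-0.683)(-0.178 + 0.04254i) = 0, so the state is separable.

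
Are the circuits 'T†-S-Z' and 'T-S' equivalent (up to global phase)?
No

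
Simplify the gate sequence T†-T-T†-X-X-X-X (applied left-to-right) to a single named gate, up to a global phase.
T†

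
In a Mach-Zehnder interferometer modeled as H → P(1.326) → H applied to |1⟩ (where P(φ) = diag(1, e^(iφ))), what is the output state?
(0.3788 - 0.4851i)|0⟩ + (0.6212 + 0.4851i)|1⟩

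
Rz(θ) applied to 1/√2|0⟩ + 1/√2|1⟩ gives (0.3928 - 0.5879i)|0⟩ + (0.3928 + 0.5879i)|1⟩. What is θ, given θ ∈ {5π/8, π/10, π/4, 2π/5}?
5π/8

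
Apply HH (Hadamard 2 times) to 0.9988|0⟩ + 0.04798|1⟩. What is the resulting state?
0.9988|0⟩ + 0.04798|1⟩

H² = I, so an even number of Hadamards cancels: H^2 = I and the state is unchanged.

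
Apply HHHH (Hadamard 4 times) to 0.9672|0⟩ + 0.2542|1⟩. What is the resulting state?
0.9672|0⟩ + 0.2542|1⟩

H² = I, so an even number of Hadamards cancels: H^4 = I and the state is unchanged.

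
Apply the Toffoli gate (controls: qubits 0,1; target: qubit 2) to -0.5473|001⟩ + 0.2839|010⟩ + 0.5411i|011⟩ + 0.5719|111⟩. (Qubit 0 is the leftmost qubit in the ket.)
-0.5473|001⟩ + 0.2839|010⟩ + 0.5411i|011⟩ + 0.5719|110⟩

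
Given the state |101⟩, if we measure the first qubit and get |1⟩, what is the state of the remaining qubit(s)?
|01⟩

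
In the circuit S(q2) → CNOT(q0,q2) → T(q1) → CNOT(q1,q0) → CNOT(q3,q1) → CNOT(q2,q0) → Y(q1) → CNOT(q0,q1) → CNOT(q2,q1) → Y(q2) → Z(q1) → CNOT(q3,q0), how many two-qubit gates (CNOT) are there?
7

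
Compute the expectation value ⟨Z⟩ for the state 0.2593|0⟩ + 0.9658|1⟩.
-0.8655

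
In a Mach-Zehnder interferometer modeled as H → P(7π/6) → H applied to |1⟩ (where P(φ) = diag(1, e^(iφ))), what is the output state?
(0.933 + 0.25i)|0⟩ + (0.06699 - 0.25i)|1⟩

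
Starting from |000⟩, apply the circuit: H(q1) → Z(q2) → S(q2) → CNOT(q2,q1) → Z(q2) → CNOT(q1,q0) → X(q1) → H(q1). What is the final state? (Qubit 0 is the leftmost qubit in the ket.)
1/2|000⟩ - 1/2|010⟩ + 1/2|100⟩ + 1/2|110⟩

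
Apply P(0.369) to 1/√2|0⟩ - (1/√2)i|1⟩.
1/√2|0⟩ + (0.255 - 0.6595i)|1⟩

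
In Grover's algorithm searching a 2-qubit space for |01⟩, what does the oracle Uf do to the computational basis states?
Uf|x⟩ = -|x⟩ if x = 01, else |x⟩ (phase flip on target)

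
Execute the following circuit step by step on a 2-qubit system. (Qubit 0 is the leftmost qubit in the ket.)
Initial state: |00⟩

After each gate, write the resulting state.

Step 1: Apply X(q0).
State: |10⟩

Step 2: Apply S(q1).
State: |10⟩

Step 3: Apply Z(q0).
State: -|10⟩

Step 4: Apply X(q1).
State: -|11⟩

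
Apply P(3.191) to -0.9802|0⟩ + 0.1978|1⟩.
-0.9802|0⟩ + (-0.1976 - 0.009769i)|1⟩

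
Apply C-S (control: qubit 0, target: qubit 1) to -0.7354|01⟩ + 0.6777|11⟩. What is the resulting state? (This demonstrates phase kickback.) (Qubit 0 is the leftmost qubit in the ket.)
-0.7354|01⟩ + 0.6777i|11⟩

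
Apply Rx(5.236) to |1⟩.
-0.5i|0⟩ - 0.866|1⟩

Rx(5.236) = [[cos(θ/2), −i·sin(θ/2)], [−i·sin(θ/2), cos(θ/2)]]; θ = 5.236, cos(θ/2) ≈ -0.866028, sin(θ/2) ≈ 0.499995.
With a = amp(|0⟩) = 0 and b = amp(|1⟩) = 1:
new amp(|0⟩) = (-0.866028)·a + (-0.499995i)·b = -0.5i
new amp(|1⟩) = (-0.499995i)·a + (-0.866028)·b = -0.866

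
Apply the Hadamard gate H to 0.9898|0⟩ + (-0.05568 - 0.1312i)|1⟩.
(0.6605 - 0.09277i)|0⟩ + (0.7393 + 0.09277i)|1⟩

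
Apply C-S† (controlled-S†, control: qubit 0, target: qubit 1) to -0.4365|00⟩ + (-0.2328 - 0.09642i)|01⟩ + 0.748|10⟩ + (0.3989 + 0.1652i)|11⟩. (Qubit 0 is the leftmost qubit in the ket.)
-0.4365|00⟩ + (-0.2328 - 0.09642i)|01⟩ + 0.748|10⟩ + (0.1652 - 0.3989i)|11⟩

C-S† leaves the control-|0⟩ kets |00⟩, |01⟩ unchanged and applies S† to qubit 1 on the control-|1⟩ pair (|10⟩, |11⟩).
S† = [[1, 0], [0, -i]].
With a = amp(|10⟩) = 0.748 and b = amp(|11⟩) = (0.3989 + 0.1652i):
new amp(|10⟩) = (1)·a = 0.748
new amp(|11⟩) = (-i)·b = (0.1652 - 0.3989i)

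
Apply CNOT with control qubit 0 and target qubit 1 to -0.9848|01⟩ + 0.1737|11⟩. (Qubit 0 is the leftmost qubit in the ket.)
-0.9848|01⟩ + 0.1737|10⟩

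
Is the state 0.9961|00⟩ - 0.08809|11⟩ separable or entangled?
Entangled

Writing the state as a|00⟩ + b|01⟩ + c|10⟩ + d|11⟩, it is a product state iff ad − bc = 0.
Here (a, b, c, d) = (0.9961, 0, 0, -0.08809): ad − bc = (0.9961)(-0.08809) − (0)(0) = -0.08775 ≠ 0, so the state is entangled.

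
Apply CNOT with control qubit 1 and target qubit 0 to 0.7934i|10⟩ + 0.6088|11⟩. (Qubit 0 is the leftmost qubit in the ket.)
0.6088|01⟩ + 0.7934i|10⟩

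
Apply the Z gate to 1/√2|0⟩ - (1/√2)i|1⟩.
1/√2|0⟩ + (1/√2)i|1⟩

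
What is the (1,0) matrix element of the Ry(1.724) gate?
0.7591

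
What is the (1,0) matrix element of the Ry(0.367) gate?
0.1825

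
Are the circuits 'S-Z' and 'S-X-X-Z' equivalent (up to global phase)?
Yes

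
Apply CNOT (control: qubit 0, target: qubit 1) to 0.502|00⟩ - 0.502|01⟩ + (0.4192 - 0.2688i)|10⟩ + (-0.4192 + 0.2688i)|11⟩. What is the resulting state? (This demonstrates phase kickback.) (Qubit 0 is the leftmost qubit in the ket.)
0.502|00⟩ - 0.502|01⟩ + (-0.4192 + 0.2688i)|10⟩ + (0.4192 - 0.2688i)|11⟩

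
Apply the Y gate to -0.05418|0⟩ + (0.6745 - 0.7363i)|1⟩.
(-0.7363 - 0.6745i)|0⟩ - 0.05418i|1⟩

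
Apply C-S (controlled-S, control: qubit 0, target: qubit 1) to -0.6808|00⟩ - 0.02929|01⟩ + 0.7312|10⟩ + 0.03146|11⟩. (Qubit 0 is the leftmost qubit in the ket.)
-0.6808|00⟩ - 0.02929|01⟩ + 0.7312|10⟩ + 0.03146i|11⟩

C-S leaves the control-|0⟩ kets |00⟩, |01⟩ unchanged and applies S to qubit 1 on the control-|1⟩ pair (|10⟩, |11⟩).
S = [[1, 0], [0, i]].
With a = amp(|10⟩) = 0.7312 and b = amp(|11⟩) = 0.03146:
new amp(|10⟩) = (1)·a = 0.7312
new amp(|11⟩) = (i)·b = 0.03146i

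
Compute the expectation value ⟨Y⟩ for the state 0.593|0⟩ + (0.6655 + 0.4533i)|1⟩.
0.5376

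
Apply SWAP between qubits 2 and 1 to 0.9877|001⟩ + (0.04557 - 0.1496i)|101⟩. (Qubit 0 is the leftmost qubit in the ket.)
0.9877|010⟩ + (0.04557 - 0.1496i)|110⟩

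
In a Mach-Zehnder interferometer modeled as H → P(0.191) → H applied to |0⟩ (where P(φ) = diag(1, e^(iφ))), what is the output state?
(0.9909 + 0.09492i)|0⟩ + (0.009093 - 0.09492i)|1⟩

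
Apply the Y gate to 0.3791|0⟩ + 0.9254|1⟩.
-0.9254i|0⟩ + 0.3791i|1⟩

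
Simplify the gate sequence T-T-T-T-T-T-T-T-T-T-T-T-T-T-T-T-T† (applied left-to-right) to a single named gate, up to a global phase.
T†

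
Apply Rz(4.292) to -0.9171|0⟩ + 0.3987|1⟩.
(0.4989 + 0.7695i)|0⟩ + (-0.2169 + 0.3345i)|1⟩

Rz(4.292) = [[e^(−iθ/2), 0], [0, e^(iθ/2)]] with e^(±iθ/2) = cos(θ/2) ± i·sin(θ/2); θ = 4.292, cos(θ/2) ≈ -0.544006, sin(θ/2) ≈ 0.839082.
With a = amp(|0⟩) = -0.9171 and b = amp(|1⟩) = 0.3987:
new amp(|0⟩) = (-0.544006 - 0.839082i)·a = (0.4989 + 0.7695i)
new amp(|1⟩) = (-0.544006 + 0.839082i)·b = (-0.2169 + 0.3345i)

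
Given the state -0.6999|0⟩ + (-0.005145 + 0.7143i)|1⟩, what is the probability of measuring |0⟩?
0.4899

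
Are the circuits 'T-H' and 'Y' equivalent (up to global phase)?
No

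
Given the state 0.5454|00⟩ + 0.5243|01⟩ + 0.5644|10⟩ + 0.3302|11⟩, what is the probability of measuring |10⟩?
0.3185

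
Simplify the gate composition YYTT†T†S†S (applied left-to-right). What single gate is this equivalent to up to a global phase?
T†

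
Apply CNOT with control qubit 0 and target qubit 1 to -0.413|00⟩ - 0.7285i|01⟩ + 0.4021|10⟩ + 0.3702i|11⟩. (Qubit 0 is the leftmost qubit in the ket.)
-0.413|00⟩ - 0.7285i|01⟩ + 0.3702i|10⟩ + 0.4021|11⟩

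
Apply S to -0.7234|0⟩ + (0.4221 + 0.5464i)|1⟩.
-0.7234|0⟩ + (-0.5464 + 0.4221i)|1⟩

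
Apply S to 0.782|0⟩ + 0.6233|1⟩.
0.782|0⟩ + 0.6233i|1⟩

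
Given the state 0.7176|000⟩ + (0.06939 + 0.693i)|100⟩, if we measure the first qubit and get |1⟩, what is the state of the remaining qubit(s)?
(0.09963 + 0.995i)|00⟩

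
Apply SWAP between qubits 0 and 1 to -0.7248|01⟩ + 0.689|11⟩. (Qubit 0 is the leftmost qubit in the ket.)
-0.7248|10⟩ + 0.689|11⟩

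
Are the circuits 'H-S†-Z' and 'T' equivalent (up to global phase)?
No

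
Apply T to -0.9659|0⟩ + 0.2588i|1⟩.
-0.9659|0⟩ + (-0.183 + 0.183i)|1⟩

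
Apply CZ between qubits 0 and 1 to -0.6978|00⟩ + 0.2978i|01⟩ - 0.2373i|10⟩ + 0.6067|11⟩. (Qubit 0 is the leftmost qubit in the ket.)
-0.6978|00⟩ + 0.2978i|01⟩ - 0.2373i|10⟩ - 0.6067|11⟩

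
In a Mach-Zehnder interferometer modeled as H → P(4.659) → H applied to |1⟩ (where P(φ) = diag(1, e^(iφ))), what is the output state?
(0.5267 + 0.4993i)|0⟩ + (0.4733 - 0.4993i)|1⟩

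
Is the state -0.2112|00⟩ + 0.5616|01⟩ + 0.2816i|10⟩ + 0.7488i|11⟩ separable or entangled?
Entangled

Writing the state as a|00⟩ + b|01⟩ + c|10⟩ + d|11⟩, it is a product state iff ad − bc = 0.
Here (a, b, c, d) = (-0.2112, 0.5616, 0.2816i, 0.7488i): ad − bc = (-0.2112)(0.7488i) − (0.5616)(0.2816i) = -0.3163i ≠ 0, so the state is entangled.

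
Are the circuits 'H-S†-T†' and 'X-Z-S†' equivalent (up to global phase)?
No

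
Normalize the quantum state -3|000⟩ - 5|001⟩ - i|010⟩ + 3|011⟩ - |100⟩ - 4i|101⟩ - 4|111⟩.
-0.3419|000⟩ - 0.5698|001⟩ - 0.114i|010⟩ + 0.3419|011⟩ - 0.114|100⟩ - 0.4558i|101⟩ - 0.4558|111⟩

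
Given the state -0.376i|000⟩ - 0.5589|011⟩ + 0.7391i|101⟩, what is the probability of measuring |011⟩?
0.3124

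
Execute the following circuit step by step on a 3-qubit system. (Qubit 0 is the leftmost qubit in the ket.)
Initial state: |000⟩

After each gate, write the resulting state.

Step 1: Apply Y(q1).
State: i|010⟩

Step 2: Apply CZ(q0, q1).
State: i|010⟩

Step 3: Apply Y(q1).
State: |000⟩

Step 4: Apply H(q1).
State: 1/√2|000⟩ + 1/√2|010⟩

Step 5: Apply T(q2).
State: 1/√2|000⟩ + 1/√2|010⟩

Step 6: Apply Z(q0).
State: 1/√2|000⟩ + 1/√2|010⟩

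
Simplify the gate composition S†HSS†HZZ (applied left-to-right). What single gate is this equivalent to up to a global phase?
S†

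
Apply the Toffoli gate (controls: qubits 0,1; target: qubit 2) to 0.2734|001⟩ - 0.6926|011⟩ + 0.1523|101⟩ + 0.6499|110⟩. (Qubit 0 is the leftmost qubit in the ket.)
0.2734|001⟩ - 0.6926|011⟩ + 0.1523|101⟩ + 0.6499|111⟩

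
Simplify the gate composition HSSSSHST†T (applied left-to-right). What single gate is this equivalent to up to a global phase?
S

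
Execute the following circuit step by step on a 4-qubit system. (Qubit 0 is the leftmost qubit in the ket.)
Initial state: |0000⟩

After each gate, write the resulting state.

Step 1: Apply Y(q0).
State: i|1000⟩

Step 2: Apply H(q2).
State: (1/√2)i|1000⟩ + (1/√2)i|1010⟩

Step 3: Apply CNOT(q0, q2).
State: (1/√2)i|1000⟩ + (1/√2)i|1010⟩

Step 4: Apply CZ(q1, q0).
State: (1/√2)i|1000⟩ + (1/√2)i|1010⟩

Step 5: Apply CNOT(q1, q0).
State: (1/√2)i|1000⟩ + (1/√2)i|1010⟩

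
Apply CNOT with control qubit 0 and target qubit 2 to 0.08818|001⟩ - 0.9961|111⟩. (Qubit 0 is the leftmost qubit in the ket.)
0.08818|001⟩ - 0.9961|110⟩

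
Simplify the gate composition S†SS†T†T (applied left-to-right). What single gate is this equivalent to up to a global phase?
S†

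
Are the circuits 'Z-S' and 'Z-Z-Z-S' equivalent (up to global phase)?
Yes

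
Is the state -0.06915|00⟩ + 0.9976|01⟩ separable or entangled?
Separable

Writing the state as a|00⟩ + b|01⟩ + c|10⟩ + d|11⟩, it is a product state iff ad − bc = 0.
Here (a, b, c, d) = (-0.06915, 0.9976, 0, 0): ad − bc = (-0.06915)(0) − (0.9976)(0) = 0, so the state is separable.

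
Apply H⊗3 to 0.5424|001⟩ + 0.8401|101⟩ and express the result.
0.4888|000⟩ - 0.4888|001⟩ + 0.4888|010⟩ - 0.4888|011⟩ - 0.1053|100⟩ + 0.1053|101⟩ - 0.1053|110⟩ + 0.1053|111⟩

H⊗3 gives amp(|y⟩) = (1/2√2) Σ_x (−1)^(x·y) amp(|x⟩), where x·y is the number of positions in which both x and y have a 1.
|000⟩: (0.5424 + 0.8401)/(2√2) = 0.4888
|001⟩: (-0.5424 - 0.8401)/(2√2) = -0.4888
|010⟩: (0.5424 + 0.8401)/(2√2) = 0.4888
|011⟩: (-0.5424 - 0.8401)/(2√2) = -0.4888
|100⟩: (0.5424 - 0.8401)/(2√2) = -0.1053
|101⟩: (-0.5424 + 0.8401)/(2√2) = 0.1053
|110⟩: (0.5424 - 0.8401)/(2√2) = -0.1053
|111⟩: (-0.5424 + 0.8401)/(2√2) = 0.1053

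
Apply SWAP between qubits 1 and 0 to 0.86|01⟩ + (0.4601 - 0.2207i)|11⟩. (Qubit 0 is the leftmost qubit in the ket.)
0.86|10⟩ + (0.4601 - 0.2207i)|11⟩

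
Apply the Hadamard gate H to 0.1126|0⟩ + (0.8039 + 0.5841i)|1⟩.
(0.6481 + 0.413i)|0⟩ + (-0.4888 - 0.413i)|1⟩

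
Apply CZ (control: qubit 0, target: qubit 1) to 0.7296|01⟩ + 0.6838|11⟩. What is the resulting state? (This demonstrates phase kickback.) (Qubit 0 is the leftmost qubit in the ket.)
0.7296|01⟩ - 0.6838|11⟩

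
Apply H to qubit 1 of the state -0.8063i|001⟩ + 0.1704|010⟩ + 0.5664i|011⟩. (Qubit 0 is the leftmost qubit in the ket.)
0.1205|000⟩ - 0.1696i|001⟩ - 0.1205|010⟩ - 0.9706i|011⟩

H on qubit 1 mixes each pair of kets that differ only in qubit 1: amplitudes (a, b) of (|…0…⟩, |…1…⟩) become ((a + b)/√2, (a − b)/√2). Kets absent from the input have amplitude 0.
(|000⟩, |010⟩): (a, b) = (0, 0.1704) → (0.1205, -0.1205)
(|001⟩, |011⟩): (a, b) = (-0.8063i, 0.5664i) → (-0.1696i, -0.9706i)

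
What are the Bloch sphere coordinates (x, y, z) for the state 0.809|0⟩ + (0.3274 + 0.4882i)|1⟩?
(0.5297, 0.7899, 0.309)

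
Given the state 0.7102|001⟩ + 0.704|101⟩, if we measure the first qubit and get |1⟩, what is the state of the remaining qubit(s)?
|01⟩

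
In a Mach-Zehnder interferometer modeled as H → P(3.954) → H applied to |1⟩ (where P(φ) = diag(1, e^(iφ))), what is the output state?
(0.8439 + 0.363i)|0⟩ + (0.1561 - 0.363i)|1⟩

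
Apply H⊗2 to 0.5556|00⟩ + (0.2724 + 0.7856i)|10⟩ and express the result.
(0.414 + 0.3928i)|00⟩ + (0.414 + 0.3928i)|01⟩ + (0.1416 - 0.3928i)|10⟩ + (0.1416 - 0.3928i)|11⟩

H⊗2 gives amp(|y⟩) = (1/2) Σ_x (−1)^(x·y) amp(|x⟩), where x·y is the number of positions in which both x and y have a 1.
|00⟩: (0.5556 + (0.2724 + 0.7856i))/2 = (0.414 + 0.3928i)
|01⟩: (0.5556 + (0.2724 + 0.7856i))/2 = (0.414 + 0.3928i)
|10⟩: (0.5556 - (0.2724 + 0.7856i))/2 = (0.1416 - 0.3928i)
|11⟩: (0.5556 - (0.2724 + 0.7856i))/2 = (0.1416 - 0.3928i)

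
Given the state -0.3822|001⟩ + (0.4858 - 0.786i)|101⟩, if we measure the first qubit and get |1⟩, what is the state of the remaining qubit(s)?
(0.5258 - 0.8506i)|01⟩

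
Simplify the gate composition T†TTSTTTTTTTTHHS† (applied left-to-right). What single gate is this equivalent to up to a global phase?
T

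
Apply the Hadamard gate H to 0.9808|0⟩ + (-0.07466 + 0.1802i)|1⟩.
(0.6407 + 0.1274i)|0⟩ + (0.7463 - 0.1274i)|1⟩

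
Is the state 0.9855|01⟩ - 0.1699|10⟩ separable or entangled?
Entangled

Writing the state as a|00⟩ + b|01⟩ + c|10⟩ + d|11⟩, it is a product state iff ad − bc = 0.
Here (a, b, c, d) = (0, 0.9855, -0.1699, 0): ad − bc = (0)(0) − (0.9855)(-0.1699) = 0.1674 ≠ 0, so the state is entangled.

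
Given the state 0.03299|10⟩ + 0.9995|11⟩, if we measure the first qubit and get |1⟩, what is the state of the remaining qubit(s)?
0.03299|0⟩ + 0.9995|1⟩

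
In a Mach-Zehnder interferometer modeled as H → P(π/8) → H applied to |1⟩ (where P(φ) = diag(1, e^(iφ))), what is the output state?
(0.03806 - 0.1913i)|0⟩ + (0.9619 + 0.1913i)|1⟩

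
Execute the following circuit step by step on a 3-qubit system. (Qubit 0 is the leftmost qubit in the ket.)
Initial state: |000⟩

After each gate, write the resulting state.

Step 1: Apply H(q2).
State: 1/√2|000⟩ + 1/√2|001⟩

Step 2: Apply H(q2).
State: |000⟩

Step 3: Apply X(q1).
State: |010⟩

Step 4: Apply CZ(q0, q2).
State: |010⟩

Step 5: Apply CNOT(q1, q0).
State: |110⟩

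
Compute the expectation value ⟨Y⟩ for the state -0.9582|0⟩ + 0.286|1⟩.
0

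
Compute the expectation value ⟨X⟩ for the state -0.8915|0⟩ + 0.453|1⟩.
-0.8077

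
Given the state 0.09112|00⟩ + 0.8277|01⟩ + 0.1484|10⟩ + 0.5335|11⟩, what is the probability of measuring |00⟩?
0.008303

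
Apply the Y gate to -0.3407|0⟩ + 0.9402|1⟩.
-0.9402i|0⟩ - 0.3407i|1⟩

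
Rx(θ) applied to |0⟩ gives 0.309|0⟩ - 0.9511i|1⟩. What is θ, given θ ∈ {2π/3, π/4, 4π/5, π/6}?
4π/5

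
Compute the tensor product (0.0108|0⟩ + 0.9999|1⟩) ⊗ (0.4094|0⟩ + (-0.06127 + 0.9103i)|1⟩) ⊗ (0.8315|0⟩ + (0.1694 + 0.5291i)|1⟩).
0.003676|000⟩ + (0.000749 + 0.002339i)|001⟩ + (-0.0005502 + 0.008175i)|010⟩ + (-0.005314 + 0.001315i)|011⟩ + 0.3404|100⟩ + (0.06935 + 0.2166i)|101⟩ + (-0.05094 + 0.7568i)|110⟩ + (-0.492 + 0.1218i)|111⟩

amp(|b₁b₂…⟩) = product of the factor amplitudes for bits b₁, b₂, …; only kets whose every factor amplitude is nonzero survive.
|000⟩: (0.0108)(0.4094)(0.8315) = 0.003676
|001⟩: (0.0108)(0.4094)(0.1694 + 0.5291i) = (0.000749 + 0.002339i)
|010⟩: (0.0108)(-0.06127 + 0.9103i)(0.8315) = (-0.0005502 + 0.008175i)
|011⟩: (0.0108)(-0.06127 + 0.9103i)(0.1694 + 0.5291i) = (-0.005314 + 0.001315i)
|100⟩: (0.9999)(0.4094)(0.8315) = 0.3404
|101⟩: (0.9999)(0.4094)(0.1694 + 0.5291i) = (0.06935 + 0.2166i)
|110⟩: (0.9999)(-0.06127 + 0.9103i)(0.8315) = (-0.05094 + 0.7568i)
|111⟩: (0.9999)(-0.06127 + 0.9103i)(0.1694 + 0.5291i) = (-0.492 + 0.1218i)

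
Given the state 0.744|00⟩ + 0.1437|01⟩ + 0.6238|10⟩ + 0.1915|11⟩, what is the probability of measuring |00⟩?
0.5535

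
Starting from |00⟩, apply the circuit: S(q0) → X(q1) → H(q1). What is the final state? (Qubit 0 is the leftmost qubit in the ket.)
1/√2|00⟩ - 1/√2|01⟩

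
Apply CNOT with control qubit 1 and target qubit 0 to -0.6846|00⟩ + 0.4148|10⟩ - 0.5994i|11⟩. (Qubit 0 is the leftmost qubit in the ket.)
-0.6846|00⟩ - 0.5994i|01⟩ + 0.4148|10⟩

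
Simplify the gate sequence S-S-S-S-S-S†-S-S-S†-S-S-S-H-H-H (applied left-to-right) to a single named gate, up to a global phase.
H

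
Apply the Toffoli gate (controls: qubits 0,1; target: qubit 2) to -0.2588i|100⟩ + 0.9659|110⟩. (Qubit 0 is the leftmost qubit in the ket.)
-0.2588i|100⟩ + 0.9659|111⟩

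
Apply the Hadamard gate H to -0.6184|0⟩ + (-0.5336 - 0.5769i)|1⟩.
(-0.8146 - 0.4079i)|0⟩ + (-0.05996 + 0.4079i)|1⟩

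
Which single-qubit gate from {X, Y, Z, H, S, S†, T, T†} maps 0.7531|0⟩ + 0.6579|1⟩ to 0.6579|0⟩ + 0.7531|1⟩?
X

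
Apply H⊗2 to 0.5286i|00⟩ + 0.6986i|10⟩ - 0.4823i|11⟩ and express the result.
0.3725i|00⟩ + 0.8548i|01⟩ + 0.1562i|10⟩ - 0.3262i|11⟩

H⊗2 gives amp(|y⟩) = (1/2) Σ_x (−1)^(x·y) amp(|x⟩), where x·y is the number of positions in which both x and y have a 1.
|00⟩: (0.5286i + 0.6986i - 0.4823i)/2 = 0.3725i
|01⟩: (0.5286i + 0.6986i + 0.4823i)/2 = 0.8548i
|10⟩: (0.5286i - 0.6986i + 0.4823i)/2 = 0.1562i
|11⟩: (0.5286i - 0.6986i - 0.4823i)/2 = -0.3262i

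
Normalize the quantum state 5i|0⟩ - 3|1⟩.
0.8575i|0⟩ - 0.5145|1⟩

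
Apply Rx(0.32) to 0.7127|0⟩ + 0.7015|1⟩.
(0.7036 - 0.1118i)|0⟩ + (0.6925 - 0.1135i)|1⟩

Rx(0.32) = [[cos(θ/2), −i·sin(θ/2)], [−i·sin(θ/2), cos(θ/2)]]; θ = 0.32, cos(θ/2) ≈ 0.987227, sin(θ/2) ≈ 0.159318.
With a = amp(|0⟩) = 0.7127 and b = amp(|1⟩) = 0.7015:
new amp(|0⟩) = (0.987227)·a + (-0.159318i)·b = (0.7036 - 0.1118i)
new amp(|1⟩) = (-0.159318i)·a + (0.987227)·b = (0.6925 - 0.1135i)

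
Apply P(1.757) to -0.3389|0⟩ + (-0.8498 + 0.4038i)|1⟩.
-0.3389|0⟩ + (-0.2395 - 0.9099i)|1⟩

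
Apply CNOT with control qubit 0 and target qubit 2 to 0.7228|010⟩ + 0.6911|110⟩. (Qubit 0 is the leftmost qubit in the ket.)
0.7228|010⟩ + 0.6911|111⟩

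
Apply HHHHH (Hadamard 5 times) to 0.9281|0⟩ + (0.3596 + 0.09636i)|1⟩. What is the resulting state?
(0.9105 + 0.06814i)|0⟩ + (0.402 - 0.06814i)|1⟩

H² = I, so H^5 = H: a single Hadamard. With (a, b) = (0.9281, (0.3596 + 0.09636i)), H gives ((a + b)/√2, (a − b)/√2) = ((0.9105 + 0.06814i), (0.402 - 0.06814i)).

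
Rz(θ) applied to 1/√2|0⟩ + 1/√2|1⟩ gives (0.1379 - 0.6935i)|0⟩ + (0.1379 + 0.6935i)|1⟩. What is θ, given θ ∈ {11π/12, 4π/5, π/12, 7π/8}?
7π/8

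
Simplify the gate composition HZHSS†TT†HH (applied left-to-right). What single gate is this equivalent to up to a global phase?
X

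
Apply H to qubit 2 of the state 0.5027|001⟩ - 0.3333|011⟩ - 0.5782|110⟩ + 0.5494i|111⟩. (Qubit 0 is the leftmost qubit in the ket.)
0.3555|000⟩ - 0.3555|001⟩ - 0.2357|010⟩ + 0.2357|011⟩ + (-0.4088 + 0.3885i)|110⟩ + (-0.4088 - 0.3885i)|111⟩

H on qubit 2 mixes each pair of kets that differ only in qubit 2: amplitudes (a, b) of (|…0…⟩, |…1…⟩) become ((a + b)/√2, (a − b)/√2). Kets absent from the input have amplitude 0.
(|000⟩, |001⟩): (a, b) = (0, 0.5027) → (0.3555, -0.3555)
(|010⟩, |011⟩): (a, b) = (0, -0.3333) → (-0.2357, 0.2357)
(|110⟩, |111⟩): (a, b) = (-0.5782, 0.5494i) → ((-0.4088 + 0.3885i), (-0.4088 - 0.3885i))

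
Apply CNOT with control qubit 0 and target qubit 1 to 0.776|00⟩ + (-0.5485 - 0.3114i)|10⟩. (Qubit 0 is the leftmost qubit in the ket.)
0.776|00⟩ + (-0.5485 - 0.3114i)|11⟩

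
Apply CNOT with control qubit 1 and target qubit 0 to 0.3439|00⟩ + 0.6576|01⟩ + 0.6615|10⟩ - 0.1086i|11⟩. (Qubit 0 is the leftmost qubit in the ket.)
0.3439|00⟩ - 0.1086i|01⟩ + 0.6615|10⟩ + 0.6576|11⟩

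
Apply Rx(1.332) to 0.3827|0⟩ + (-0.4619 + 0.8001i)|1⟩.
(0.7953 + 0.2854i)|0⟩ + (-0.3632 + 0.3927i)|1⟩

Rx(1.332) = [[cos(θ/2), −i·sin(θ/2)], [−i·sin(θ/2), cos(θ/2)]]; θ = 1.332, cos(θ/2) ≈ 0.786299, sin(θ/2) ≈ 0.617846.
With a = amp(|0⟩) = 0.3827 and b = amp(|1⟩) = (-0.4619 + 0.8001i):
new amp(|0⟩) = (0.786299)·a + (-0.617846i)·b = (0.7953 + 0.2854i)
new amp(|1⟩) = (-0.617846i)·a + (0.786299)·b = (-0.3632 + 0.3927i)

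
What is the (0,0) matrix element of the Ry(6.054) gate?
-0.9934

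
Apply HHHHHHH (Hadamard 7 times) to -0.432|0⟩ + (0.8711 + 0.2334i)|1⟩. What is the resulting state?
(0.3105 + 0.165i)|0⟩ + (-0.9214 - 0.165i)|1⟩

H² = I, so H^7 = H: a single Hadamard. With (a, b) = (-0.432, (0.8711 + 0.2334i)), H gives ((a + b)/√2, (a − b)/√2) = ((0.3105 + 0.165i), (-0.9214 - 0.165i)).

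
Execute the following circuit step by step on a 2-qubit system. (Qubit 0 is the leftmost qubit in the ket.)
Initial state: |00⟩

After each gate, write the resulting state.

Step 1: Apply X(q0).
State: |10⟩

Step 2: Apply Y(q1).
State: i|11⟩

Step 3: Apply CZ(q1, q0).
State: -i|11⟩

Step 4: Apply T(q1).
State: (1/√2 - (1/√2)i)|11⟩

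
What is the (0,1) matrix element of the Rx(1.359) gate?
-0.6284i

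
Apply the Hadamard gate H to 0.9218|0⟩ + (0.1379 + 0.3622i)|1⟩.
(0.7493 + 0.2561i)|0⟩ + (0.5543 - 0.2561i)|1⟩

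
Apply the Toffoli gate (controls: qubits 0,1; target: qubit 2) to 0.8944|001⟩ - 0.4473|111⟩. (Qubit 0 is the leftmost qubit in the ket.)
0.8944|001⟩ - 0.4473|110⟩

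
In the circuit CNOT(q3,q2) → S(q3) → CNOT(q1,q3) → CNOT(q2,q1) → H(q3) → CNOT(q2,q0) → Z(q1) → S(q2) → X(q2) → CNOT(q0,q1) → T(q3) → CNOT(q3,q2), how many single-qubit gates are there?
6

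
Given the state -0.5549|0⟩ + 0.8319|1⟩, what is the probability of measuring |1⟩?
0.6921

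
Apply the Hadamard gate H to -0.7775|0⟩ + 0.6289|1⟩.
-0.1051|0⟩ - 0.9945|1⟩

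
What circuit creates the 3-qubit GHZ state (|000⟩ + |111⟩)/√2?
H(q0) → CNOT(q0,q1) → CNOT(q0,q2)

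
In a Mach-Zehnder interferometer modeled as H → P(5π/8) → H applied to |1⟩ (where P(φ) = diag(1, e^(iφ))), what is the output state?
(0.6913 - 0.4619i)|0⟩ + (0.3087 + 0.4619i)|1⟩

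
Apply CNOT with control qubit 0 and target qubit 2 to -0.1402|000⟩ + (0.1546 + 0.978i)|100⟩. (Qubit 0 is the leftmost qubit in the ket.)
-0.1402|000⟩ + (0.1546 + 0.978i)|101⟩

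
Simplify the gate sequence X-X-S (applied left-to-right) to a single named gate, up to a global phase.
S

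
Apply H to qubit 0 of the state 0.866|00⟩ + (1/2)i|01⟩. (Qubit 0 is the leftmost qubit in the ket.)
0.6124|00⟩ + (1/√8)i|01⟩ + 0.6124|10⟩ + (1/√8)i|11⟩

H on qubit 0 mixes each pair of kets that differ only in qubit 0: amplitudes (a, b) of (|…0…⟩, |…1…⟩) become ((a + b)/√2, (a − b)/√2). Kets absent from the input have amplitude 0.
(|00⟩, |10⟩): (a, b) = (0.866, 0) → (0.6124, 0.6124)
(|01⟩, |11⟩): (a, b) = ((1/2)i, 0) → ((1/√8)i, (1/√8)i)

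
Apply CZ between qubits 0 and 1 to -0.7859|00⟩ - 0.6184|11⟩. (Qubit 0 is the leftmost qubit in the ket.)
-0.7859|00⟩ + 0.6184|11⟩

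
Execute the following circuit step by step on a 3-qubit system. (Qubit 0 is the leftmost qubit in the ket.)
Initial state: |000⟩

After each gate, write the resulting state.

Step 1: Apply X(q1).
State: |010⟩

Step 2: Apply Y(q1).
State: -i|000⟩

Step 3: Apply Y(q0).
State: |100⟩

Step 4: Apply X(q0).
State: |000⟩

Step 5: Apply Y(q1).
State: i|010⟩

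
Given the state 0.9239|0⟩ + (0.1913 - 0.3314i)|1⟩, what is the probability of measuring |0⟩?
0.8536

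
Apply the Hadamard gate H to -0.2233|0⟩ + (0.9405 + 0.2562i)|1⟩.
(0.5071 + 0.1812i)|0⟩ + (-0.8229 - 0.1812i)|1⟩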